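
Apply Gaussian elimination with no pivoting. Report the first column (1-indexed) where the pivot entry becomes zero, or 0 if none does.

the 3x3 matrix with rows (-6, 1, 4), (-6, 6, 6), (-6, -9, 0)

Naive forward elimination:
R2 <- R2 - (1)*R1:  [ 0  5  2 ]
R3 <- R3 - (1)*R1:  [   0  -10   -4 ]
R3 <- R3 - (-2)*R2:  [ 0  0  0 ]
Matrix at this point:
[ -6  1  4 ]
[  0  5  2 ]
[  0  0  0 ]
Pivot entry (3,3) in the last row is zero and there are no rows below to swap with -> zero pivot in column 3 (A is singular).

first zero-pivot column = 3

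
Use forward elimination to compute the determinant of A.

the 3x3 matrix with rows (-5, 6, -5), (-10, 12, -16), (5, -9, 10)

det(A) = 90

Forward elimination:
R2 <- R2 - (2)*R1:  [  0   0  -6 ]
R3 <- R3 - (-1)*R1:  [  0  -3   5 ]
R2 <-> R3   (pivot in column 2 was zero)
[ -5   6  -5 ]
[  0  -3   5 ]
[  0   0  -6 ]
Upper-triangular form:
[ -5   6  -5 ]
[  0  -3   5 ]
[  0   0  -6 ]
det(A) = (-1)^1 * (-5) * (-3) * (-6) = 90  (1 row swap -> sign -1)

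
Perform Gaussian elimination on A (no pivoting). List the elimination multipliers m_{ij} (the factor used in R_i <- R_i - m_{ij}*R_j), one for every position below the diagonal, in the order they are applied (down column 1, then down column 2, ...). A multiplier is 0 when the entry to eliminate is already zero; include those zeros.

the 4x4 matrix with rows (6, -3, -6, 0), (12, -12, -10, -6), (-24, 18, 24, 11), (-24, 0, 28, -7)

multipliers: 2, -4, -4, -1, 2, 0

Forward elimination:
R2 <- R2 - (2)*R1:  [  0  -6   2  -6 ]
R3 <- R3 - (-4)*R1:  [  0   6   0  11 ]
R4 <- R4 - (-4)*R1:  [   0  -12    4   -7 ]
R3 <- R3 - (-1)*R2:  [ 0  0  2  5 ]
R4 <- R4 - (2)*R2:  [ 0  0  0  5 ]
R4: entry in column 3 is already 0 -> m_{43} = 0 (no row operation needed)
Multipliers (in order of application): m_{21} = 2, m_{31} = -4, m_{41} = -4, m_{32} = -1, m_{42} = 2, m_{43} = 0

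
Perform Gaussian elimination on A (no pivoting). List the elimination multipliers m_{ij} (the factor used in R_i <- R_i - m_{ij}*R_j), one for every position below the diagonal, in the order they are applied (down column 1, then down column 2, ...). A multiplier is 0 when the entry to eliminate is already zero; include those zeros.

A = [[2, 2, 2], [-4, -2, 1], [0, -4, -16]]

Forward elimination:
R2 <- R2 - (-2)*R1:  [ 0  2  5 ]
R3: entry in column 1 is already 0 -> m_{31} = 0 (no row operation needed)
R3 <- R3 - (-2)*R2:  [  0   0  -6 ]
Multipliers (in order of application): m_{21} = -2, m_{31} = 0, m_{32} = -2

multipliers: -2, 0, -2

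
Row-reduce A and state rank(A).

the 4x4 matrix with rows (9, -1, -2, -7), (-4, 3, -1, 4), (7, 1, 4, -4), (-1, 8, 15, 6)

rank(A) = 3

Row reduction:
R2 <- R2 - (-4/9)*R1:  [     0   23/9  -17/9    8/9 ]
R3 <- R3 - (7/9)*R1:  [    0  16/9  50/9  13/9 ]
R4 <- R4 - (-1/9)*R1:  [     0   71/9  133/9   47/9 ]
R3 <- R3 - (16/23)*R2:  [      0       0  158/23   19/23 ]
R4 <- R4 - (71/23)*R2:  [      0       0  474/23   57/23 ]
R4 <- R4 - (3)*R3:  [ 0  0  0  0 ]
Row echelon form:
[ 9    -1      -2     -7 ]
[ 0  23/9   -17/9    8/9 ]
[ 0     0  158/23  19/23 ]
[ 0     0       0      0 ]
Nonzero rows / pivot columns: 3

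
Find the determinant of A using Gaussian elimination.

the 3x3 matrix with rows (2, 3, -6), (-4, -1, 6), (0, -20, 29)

det(A) = 50

Forward elimination:
R2 <- R2 - (-2)*R1:  [  0   5  -6 ]
R3 <- R3 - (-4)*R2:  [ 0  0  5 ]
Upper-triangular form:
[ 2  3  -6 ]
[ 0  5  -6 ]
[ 0  0   5 ]
det(A) = (-1)^0 * (2) * (5) * (5) = 50  (0 row swaps -> sign +1)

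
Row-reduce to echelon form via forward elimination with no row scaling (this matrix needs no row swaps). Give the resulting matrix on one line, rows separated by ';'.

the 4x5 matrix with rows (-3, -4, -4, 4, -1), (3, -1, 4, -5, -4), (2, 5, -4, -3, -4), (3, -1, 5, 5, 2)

REF = [-3 -4 -4 4 -1; 0 -5 0 -1 -5; 0 0 -20/3 -4/5 -7; 0 0 0 247/25 99/20]

Forward elimination:
R2 <- R2 - (-1)*R1:  [  0  -5   0  -1  -5 ]
R3 <- R3 - (-2/3)*R1:  [     0    7/3  -20/3   -1/3  -14/3 ]
R4 <- R4 - (-1)*R1:  [  0  -5   1   9   1 ]
R3 <- R3 - (-7/15)*R2:  [     0      0  -20/3   -4/5     -7 ]
R4 <- R4 - (1)*R2:  [  0   0   1  10   6 ]
R4 <- R4 - (-3/20)*R3:  [      0       0       0  247/25   99/20 ]
Row echelon form:
[ -3  -4     -4       4     -1 ]
[  0  -5      0      -1     -5 ]
[  0   0  -20/3    -4/5     -7 ]
[  0   0      0  247/25  99/20 ]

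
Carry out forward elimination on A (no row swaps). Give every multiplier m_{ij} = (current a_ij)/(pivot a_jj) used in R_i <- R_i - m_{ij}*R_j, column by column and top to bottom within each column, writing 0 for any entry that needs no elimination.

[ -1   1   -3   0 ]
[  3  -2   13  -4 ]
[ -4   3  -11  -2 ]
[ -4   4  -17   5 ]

Forward elimination:
R2 <- R2 - (-3)*R1:  [  0   1   4  -4 ]
R3 <- R3 - (4)*R1:  [  0  -1   1  -2 ]
R4 <- R4 - (4)*R1:  [  0   0  -5   5 ]
R3 <- R3 - (-1)*R2:  [  0   0   5  -6 ]
R4: entry in column 2 is already 0 -> m_{42} = 0 (no row operation needed)
R4 <- R4 - (-1)*R3:  [  0   0   0  -1 ]
Multipliers (in order of application): m_{21} = -3, m_{31} = 4, m_{41} = 4, m_{32} = -1, m_{42} = 0, m_{43} = -1

multipliers: -3, 4, 4, -1, 0, -1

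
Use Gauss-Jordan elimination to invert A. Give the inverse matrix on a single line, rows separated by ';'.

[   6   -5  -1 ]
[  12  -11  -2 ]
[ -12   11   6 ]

Gauss-Jordan on [A | I]:
R1 <- (1/6)*R1:  [    1  -5/6  -1/6  |   1/6     0     0 ]
R2 <- R2 - (12)*R1:  [  0  -1   0  |  -2   1   0 ]
R3 <- R3 - (-12)*R1:  [ 0  1  4  |  2  0  1 ]
R2 <- (1/-1)*R2:  [  0   1   0  |   2  -1   0 ]
R1 <- R1 - (-5/6)*R2:  [    1     0  -1/6  |  11/6  -5/6     0 ]
R3 <- R3 - (1)*R2:  [ 0  0  4  |  0  1  1 ]
R3 <- (1/4)*R3:  [   0    0    1  |    0  1/4  1/4 ]
R1 <- R1 - (-1/6)*R3:  [      1       0       0  |    11/6  -19/24    1/24 ]
Right block of [I | A^{-1}] is the inverse:
[ 11/6  -19/24  1/24 ]
[    2      -1     0 ]
[    0     1/4   1/4 ]

inverse = [11/6 -19/24 1/24; 2 -1 0; 0 1/4 1/4]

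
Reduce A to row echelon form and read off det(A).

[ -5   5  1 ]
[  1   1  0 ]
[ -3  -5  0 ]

det(A) = -2

Forward elimination:
R2 <- R2 - (-1/5)*R1:  [   0    2  1/5 ]
R3 <- R3 - (3/5)*R1:  [    0    -8  -3/5 ]
R3 <- R3 - (-4)*R2:  [   0    0  1/5 ]
Upper-triangular form:
[ -5  5    1 ]
[  0  2  1/5 ]
[  0  0  1/5 ]
det(A) = (-1)^0 * (-5) * (2) * (1/5) = -2  (0 row swaps -> sign +1)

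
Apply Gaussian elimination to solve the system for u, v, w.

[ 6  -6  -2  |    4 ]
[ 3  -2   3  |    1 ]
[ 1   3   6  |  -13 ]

(-4, -5, 1)

Forward elimination on [A|b]:
R2 <- R2 - (1/2)*R1:  [  0   1   4  -1 ]
R3 <- R3 - (1/6)*R1:  [     0      4   19/3  -41/3 ]
R3 <- R3 - (4)*R2:  [     0      0  -29/3  -29/3 ]
Row echelon form:
[ 6  -6     -2  |      4 ]
[ 0   1      4  |     -1 ]
[ 0   0  -29/3  |  -29/3 ]
Back-substitution:
w = (-29/3) / (-29/3) = 1
v = (-1 - (4)*(1)) / 1 = -5
u = (4 - (-6)*(-5) - (-2)*(1)) / 6 = -4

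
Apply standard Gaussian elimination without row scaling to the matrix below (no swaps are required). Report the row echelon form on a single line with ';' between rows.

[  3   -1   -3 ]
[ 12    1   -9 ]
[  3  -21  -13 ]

Forward elimination:
R2 <- R2 - (4)*R1:  [ 0  5  3 ]
R3 <- R3 - (1)*R1:  [   0  -20  -10 ]
R3 <- R3 - (-4)*R2:  [ 0  0  2 ]
Row echelon form:
[ 3  -1  -3 ]
[ 0   5   3 ]
[ 0   0   2 ]

REF = [3 -1 -3; 0 5 3; 0 0 2]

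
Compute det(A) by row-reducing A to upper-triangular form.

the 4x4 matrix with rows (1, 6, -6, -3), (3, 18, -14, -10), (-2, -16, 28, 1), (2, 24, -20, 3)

det(A) = 64

Forward elimination:
R2 <- R2 - (3)*R1:  [  0   0   4  -1 ]
R3 <- R3 - (-2)*R1:  [  0  -4  16  -5 ]
R4 <- R4 - (2)*R1:  [  0  12  -8   9 ]
R2 <-> R3   (pivot in column 2 was zero)
[ 1   6  -6  -3 ]
[ 0  -4  16  -5 ]
[ 0   0   4  -1 ]
[ 0  12  -8   9 ]
R4 <- R4 - (-3)*R2:  [  0   0  40  -6 ]
R4 <- R4 - (10)*R3:  [ 0  0  0  4 ]
Upper-triangular form:
[ 1   6  -6  -3 ]
[ 0  -4  16  -5 ]
[ 0   0   4  -1 ]
[ 0   0   0   4 ]
det(A) = (-1)^1 * (1) * (-4) * (4) * (4) = 64  (1 row swap -> sign -1)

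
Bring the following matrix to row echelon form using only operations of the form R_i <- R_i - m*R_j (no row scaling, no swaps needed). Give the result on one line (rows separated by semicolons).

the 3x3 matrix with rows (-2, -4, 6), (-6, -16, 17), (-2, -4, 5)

REF = [-2 -4 6; 0 -4 -1; 0 0 -1]

Forward elimination:
R2 <- R2 - (3)*R1:  [  0  -4  -1 ]
R3 <- R3 - (1)*R1:  [  0   0  -1 ]
Row echelon form:
[ -2  -4   6 ]
[  0  -4  -1 ]
[  0   0  -1 ]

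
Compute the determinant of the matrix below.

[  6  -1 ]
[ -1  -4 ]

det(A) = -25

Forward elimination:
R2 <- R2 - (-1/6)*R1:  [     0  -25/6 ]
Upper-triangular form:
[ 6     -1 ]
[ 0  -25/6 ]
det(A) = (-1)^0 * (6) * (-25/6) = -25  (0 row swaps -> sign +1)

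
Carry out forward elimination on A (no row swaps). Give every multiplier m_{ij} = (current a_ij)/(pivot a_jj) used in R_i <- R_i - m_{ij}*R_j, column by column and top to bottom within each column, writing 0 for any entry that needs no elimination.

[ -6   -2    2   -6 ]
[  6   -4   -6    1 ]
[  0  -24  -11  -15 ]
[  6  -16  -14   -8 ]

Forward elimination:
R2 <- R2 - (-1)*R1:  [  0  -6  -4  -5 ]
R3: entry in column 1 is already 0 -> m_{31} = 0 (no row operation needed)
R4 <- R4 - (-1)*R1:  [   0  -18  -12  -14 ]
R3 <- R3 - (4)*R2:  [ 0  0  5  5 ]
R4 <- R4 - (3)*R2:  [ 0  0  0  1 ]
R4: entry in column 3 is already 0 -> m_{43} = 0 (no row operation needed)
Multipliers (in order of application): m_{21} = -1, m_{31} = 0, m_{41} = -1, m_{32} = 4, m_{42} = 3, m_{43} = 0

multipliers: -1, 0, -1, 4, 3, 0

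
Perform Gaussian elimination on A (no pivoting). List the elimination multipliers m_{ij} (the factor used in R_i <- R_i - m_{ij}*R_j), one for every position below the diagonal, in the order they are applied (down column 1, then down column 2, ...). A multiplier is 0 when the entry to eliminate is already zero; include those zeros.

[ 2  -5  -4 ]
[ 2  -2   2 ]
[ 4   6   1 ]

multipliers: 1, 2, 16/3

Forward elimination:
R2 <- R2 - (1)*R1:  [ 0  3  6 ]
R3 <- R3 - (2)*R1:  [  0  16   9 ]
R3 <- R3 - (16/3)*R2:  [   0    0  -23 ]
Multipliers (in order of application): m_{21} = 1, m_{31} = 2, m_{32} = 16/3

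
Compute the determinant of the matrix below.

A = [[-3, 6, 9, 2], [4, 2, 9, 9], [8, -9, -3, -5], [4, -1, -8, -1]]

det(A) = 3743

Forward elimination:
R2 <- R2 - (-4/3)*R1:  [    0    10    21  35/3 ]
R3 <- R3 - (-8/3)*R1:  [   0    7   21  1/3 ]
R4 <- R4 - (-4/3)*R1:  [   0    7    4  5/3 ]
R3 <- R3 - (7/10)*R2:  [     0      0  63/10  -47/6 ]
R4 <- R4 - (7/10)*R2:  [       0        0  -107/10    -13/2 ]
R4 <- R4 - (-107/63)*R3:  [         0          0          0  -3743/189 ]
Upper-triangular form:
[ -3   6      9          2 ]
[  0  10     21       35/3 ]
[  0   0  63/10      -47/6 ]
[  0   0      0  -3743/189 ]
det(A) = (-1)^0 * (-3) * (10) * (63/10) * (-3743/189) = 3743  (0 row swaps -> sign +1)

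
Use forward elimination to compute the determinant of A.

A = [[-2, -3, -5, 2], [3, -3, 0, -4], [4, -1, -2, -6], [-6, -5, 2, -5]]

Forward elimination:
R2 <- R2 - (-3/2)*R1:  [     0  -15/2  -15/2     -1 ]
R3 <- R3 - (-2)*R1:  [   0   -7  -12   -2 ]
R4 <- R4 - (3)*R1:  [   0    4   17  -11 ]
R3 <- R3 - (14/15)*R2:  [      0       0      -5  -16/15 ]
R4 <- R4 - (-8/15)*R2:  [       0        0       13  -173/15 ]
R4 <- R4 - (-13/5)*R3:  [        0         0         0  -1073/75 ]
Upper-triangular form:
[ -2     -3     -5         2 ]
[  0  -15/2  -15/2        -1 ]
[  0      0     -5    -16/15 ]
[  0      0      0  -1073/75 ]
det(A) = (-1)^0 * (-2) * (-15/2) * (-5) * (-1073/75) = 1073  (0 row swaps -> sign +1)

det(A) = 1073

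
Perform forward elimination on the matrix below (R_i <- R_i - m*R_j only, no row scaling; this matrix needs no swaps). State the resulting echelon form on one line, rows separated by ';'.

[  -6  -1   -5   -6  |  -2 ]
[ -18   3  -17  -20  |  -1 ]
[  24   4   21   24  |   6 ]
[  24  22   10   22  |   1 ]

REF = [-6 -1 -5 -6 -2; 0 6 -2 -2 5; 0 0 1 0 -2; 0 0 0 4 -30]

Forward elimination:
R2 <- R2 - (3)*R1:  [  0   6  -2  -2   5 ]
R3 <- R3 - (-4)*R1:  [  0   0   1   0  -2 ]
R4 <- R4 - (-4)*R1:  [   0   18  -10   -2   -7 ]
R4 <- R4 - (3)*R2:  [   0    0   -4    4  -22 ]
R4 <- R4 - (-4)*R3:  [   0    0    0    4  -30 ]
Row echelon form:
[ -6  -1  -5  -6  |   -2 ]
[  0   6  -2  -2  |    5 ]
[  0   0   1   0  |   -2 ]
[  0   0   0   4  |  -30 ]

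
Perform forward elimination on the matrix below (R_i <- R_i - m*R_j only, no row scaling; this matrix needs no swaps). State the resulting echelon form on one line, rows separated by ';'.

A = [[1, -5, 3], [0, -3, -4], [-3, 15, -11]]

REF = [1 -5 3; 0 -3 -4; 0 0 -2]

Forward elimination:
R3 <- R3 - (-3)*R1:  [  0   0  -2 ]
Row echelon form:
[ 1  -5   3 ]
[ 0  -3  -4 ]
[ 0   0  -2 ]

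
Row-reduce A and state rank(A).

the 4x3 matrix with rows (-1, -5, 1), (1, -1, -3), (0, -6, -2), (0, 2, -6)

Row reduction:
R2 <- R2 - (-1)*R1:  [  0  -6  -2 ]
R3 <- R3 - (1)*R2:  [ 0  0  0 ]
R4 <- R4 - (-1/3)*R2:  [     0      0  -20/3 ]
R3 <-> R4   (pivot in column 3 was zero)
[ -1  -5      1 ]
[  0  -6     -2 ]
[  0   0  -20/3 ]
[  0   0      0 ]
Row echelon form:
[ -1  -5      1 ]
[  0  -6     -2 ]
[  0   0  -20/3 ]
[  0   0      0 ]
Nonzero rows / pivot columns: 3

rank(A) = 3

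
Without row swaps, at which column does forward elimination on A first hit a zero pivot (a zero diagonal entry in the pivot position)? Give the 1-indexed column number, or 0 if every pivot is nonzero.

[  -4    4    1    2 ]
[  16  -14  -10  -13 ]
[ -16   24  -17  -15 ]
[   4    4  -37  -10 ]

Naive forward elimination:
R2 <- R2 - (-4)*R1:  [  0   2  -6  -5 ]
R3 <- R3 - (4)*R1:  [   0    8  -21  -23 ]
R4 <- R4 - (-1)*R1:  [   0    8  -36   -8 ]
R3 <- R3 - (4)*R2:  [  0   0   3  -3 ]
R4 <- R4 - (4)*R2:  [   0    0  -12   12 ]
R4 <- R4 - (-4)*R3:  [ 0  0  0  0 ]
Matrix at this point:
[ -4  4   1   2 ]
[  0  2  -6  -5 ]
[  0  0   3  -3 ]
[  0  0   0   0 ]
Pivot entry (4,4) in the last row is zero and there are no rows below to swap with -> zero pivot in column 4 (A is singular).

first zero-pivot column = 4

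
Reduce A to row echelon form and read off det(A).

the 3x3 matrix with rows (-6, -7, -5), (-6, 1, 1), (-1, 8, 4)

Forward elimination:
R2 <- R2 - (1)*R1:  [ 0  8  6 ]
R3 <- R3 - (1/6)*R1:  [    0  55/6  29/6 ]
R3 <- R3 - (55/48)*R2:  [      0       0  -49/24 ]
Upper-triangular form:
[ -6  -7      -5 ]
[  0   8       6 ]
[  0   0  -49/24 ]
det(A) = (-1)^0 * (-6) * (8) * (-49/24) = 98  (0 row swaps -> sign +1)

det(A) = 98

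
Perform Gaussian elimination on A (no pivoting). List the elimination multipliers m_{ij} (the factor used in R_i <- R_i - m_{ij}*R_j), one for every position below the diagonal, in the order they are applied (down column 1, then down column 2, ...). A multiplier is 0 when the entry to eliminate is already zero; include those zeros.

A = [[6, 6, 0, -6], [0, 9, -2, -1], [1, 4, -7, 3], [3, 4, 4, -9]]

Forward elimination:
R2: entry in column 1 is already 0 -> m_{21} = 0 (no row operation needed)
R3 <- R3 - (1/6)*R1:  [  0   3  -7   4 ]
R4 <- R4 - (1/2)*R1:  [  0   1   4  -6 ]
R3 <- R3 - (1/3)*R2:  [     0      0  -19/3   13/3 ]
R4 <- R4 - (1/9)*R2:  [     0      0   38/9  -53/9 ]
R4 <- R4 - (-2/3)*R3:  [  0   0   0  -3 ]
Multipliers (in order of application): m_{21} = 0, m_{31} = 1/6, m_{41} = 1/2, m_{32} = 1/3, m_{42} = 1/9, m_{43} = -2/3

multipliers: 0, 1/6, 1/2, 1/3, 1/9, -2/3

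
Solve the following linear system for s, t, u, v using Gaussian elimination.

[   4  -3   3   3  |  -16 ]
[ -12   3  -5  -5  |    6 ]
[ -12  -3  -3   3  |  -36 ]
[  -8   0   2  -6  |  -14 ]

Forward elimination on [A|b]:
R2 <- R2 - (-3)*R1:  [   0   -6    4    4  -42 ]
R3 <- R3 - (-3)*R1:  [   0  -12    6   12  -84 ]
R4 <- R4 - (-2)*R1:  [   0   -6    8    0  -46 ]
R3 <- R3 - (2)*R2:  [  0   0  -2   4   0 ]
R4 <- R4 - (1)*R2:  [  0   0   4  -4  -4 ]
R4 <- R4 - (-2)*R3:  [  0   0   0   4  -4 ]
Row echelon form:
[ 4  -3   3  3  |  -16 ]
[ 0  -6   4  4  |  -42 ]
[ 0   0  -2  4  |    0 ]
[ 0   0   0  4  |   -4 ]
Back-substitution:
v = (-4) / 4 = -1
u = (0 - (4)*(-1)) / -2 = -2
t = (-42 - (4)*(-2) - (4)*(-1)) / -6 = 5
s = (-16 - (-3)*(5) - (3)*(-2) - (3)*(-1)) / 4 = 2

(2, 5, -2, -1)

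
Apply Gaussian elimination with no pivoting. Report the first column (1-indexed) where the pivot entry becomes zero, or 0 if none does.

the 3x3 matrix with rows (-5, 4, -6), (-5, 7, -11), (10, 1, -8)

Naive forward elimination:
R2 <- R2 - (1)*R1:  [  0   3  -5 ]
R3 <- R3 - (-2)*R1:  [   0    9  -20 ]
R3 <- R3 - (3)*R2:  [  0   0  -5 ]
All pivots nonzero; naive elimination completes without hitting a zero pivot.

first zero-pivot column = 0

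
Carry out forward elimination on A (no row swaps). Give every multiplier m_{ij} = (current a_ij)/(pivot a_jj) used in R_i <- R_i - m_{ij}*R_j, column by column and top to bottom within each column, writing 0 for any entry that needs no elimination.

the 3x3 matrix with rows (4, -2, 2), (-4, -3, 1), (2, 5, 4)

multipliers: -1, 1/2, -6/5

Forward elimination:
R2 <- R2 - (-1)*R1:  [  0  -5   3 ]
R3 <- R3 - (1/2)*R1:  [ 0  6  3 ]
R3 <- R3 - (-6/5)*R2:  [    0     0  33/5 ]
Multipliers (in order of application): m_{21} = -1, m_{31} = 1/2, m_{32} = -6/5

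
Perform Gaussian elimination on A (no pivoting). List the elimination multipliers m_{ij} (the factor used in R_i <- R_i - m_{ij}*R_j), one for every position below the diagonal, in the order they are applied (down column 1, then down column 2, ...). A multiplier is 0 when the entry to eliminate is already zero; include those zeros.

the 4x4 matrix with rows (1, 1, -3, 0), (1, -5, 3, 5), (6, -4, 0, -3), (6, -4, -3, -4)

multipliers: 1, 6, 6, 5/3, 5/3, 5/8

Forward elimination:
R2 <- R2 - (1)*R1:  [  0  -6   6   5 ]
R3 <- R3 - (6)*R1:  [   0  -10   18   -3 ]
R4 <- R4 - (6)*R1:  [   0  -10   15   -4 ]
R3 <- R3 - (5/3)*R2:  [     0      0      8  -34/3 ]
R4 <- R4 - (5/3)*R2:  [     0      0      5  -37/3 ]
R4 <- R4 - (5/8)*R3:  [     0      0      0  -21/4 ]
Multipliers (in order of application): m_{21} = 1, m_{31} = 6, m_{41} = 6, m_{32} = 5/3, m_{42} = 5/3, m_{43} = 5/8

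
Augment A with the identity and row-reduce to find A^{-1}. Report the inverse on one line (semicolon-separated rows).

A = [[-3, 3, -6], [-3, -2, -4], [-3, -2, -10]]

inverse = [-2/15 -7/15 4/15; 1/5 -2/15 -1/15; 0 1/6 -1/6]

Gauss-Jordan on [A | I]:
R1 <- (1/-3)*R1:  [    1    -1     2  |  -1/3     0     0 ]
R2 <- R2 - (-3)*R1:  [  0  -5   2  |  -1   1   0 ]
R3 <- R3 - (-3)*R1:  [  0  -5  -4  |  -1   0   1 ]
R2 <- (1/-5)*R2:  [    0     1  -2/5  |   1/5  -1/5     0 ]
R1 <- R1 - (-1)*R2:  [     1      0    8/5  |  -2/15   -1/5      0 ]
R3 <- R3 - (-5)*R2:  [  0   0  -6  |   0  -1   1 ]
R3 <- (1/-6)*R3:  [    0     0     1  |     0   1/6  -1/6 ]
R1 <- R1 - (8/5)*R3:  [     1      0      0  |  -2/15  -7/15   4/15 ]
R2 <- R2 - (-2/5)*R3:  [     0      1      0  |    1/5  -2/15  -1/15 ]
Right block of [I | A^{-1}] is the inverse:
[ -2/15  -7/15   4/15 ]
[   1/5  -2/15  -1/15 ]
[     0    1/6   -1/6 ]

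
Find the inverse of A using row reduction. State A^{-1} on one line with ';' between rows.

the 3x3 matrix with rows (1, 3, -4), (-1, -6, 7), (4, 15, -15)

Gauss-Jordan on [A | I]:
R2 <- R2 - (-1)*R1:  [  0  -3   3  |   1   1   0 ]
R3 <- R3 - (4)*R1:  [  0   3   1  |  -4   0   1 ]
R2 <- (1/-3)*R2:  [    0     1    -1  |  -1/3  -1/3     0 ]
R1 <- R1 - (3)*R2:  [  1   0  -1  |   2   1   0 ]
R3 <- R3 - (3)*R2:  [  0   0   4  |  -3   1   1 ]
R3 <- (1/4)*R3:  [    0     0     1  |  -3/4   1/4   1/4 ]
R1 <- R1 - (-1)*R3:  [   1    0    0  |  5/4  5/4  1/4 ]
R2 <- R2 - (-1)*R3:  [      0       1       0  |  -13/12   -1/12     1/4 ]
Right block of [I | A^{-1}] is the inverse:
[    5/4    5/4  1/4 ]
[ -13/12  -1/12  1/4 ]
[   -3/4    1/4  1/4 ]

inverse = [5/4 5/4 1/4; -13/12 -1/12 1/4; -3/4 1/4 1/4]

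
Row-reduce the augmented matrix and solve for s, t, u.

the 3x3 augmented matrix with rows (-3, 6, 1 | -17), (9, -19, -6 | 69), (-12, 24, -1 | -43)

Forward elimination on [A|b]:
R2 <- R2 - (-3)*R1:  [  0  -1  -3  18 ]
R3 <- R3 - (4)*R1:  [  0   0  -5  25 ]
Row echelon form:
[ -3   6   1  |  -17 ]
[  0  -1  -3  |   18 ]
[  0   0  -5  |   25 ]
Back-substitution:
u = (25) / -5 = -5
t = (18 - (-3)*(-5)) / -1 = -3
s = (-17 - (6)*(-3) - (1)*(-5)) / -3 = -2

(-2, -3, -5)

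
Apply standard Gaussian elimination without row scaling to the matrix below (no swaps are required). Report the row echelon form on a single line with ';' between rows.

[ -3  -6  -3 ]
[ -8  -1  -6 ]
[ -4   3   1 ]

REF = [-3 -6 -3; 0 15 2; 0 0 53/15]

Forward elimination:
R2 <- R2 - (8/3)*R1:  [  0  15   2 ]
R3 <- R3 - (4/3)*R1:  [  0  11   5 ]
R3 <- R3 - (11/15)*R2:  [     0      0  53/15 ]
Row echelon form:
[ -3  -6     -3 ]
[  0  15      2 ]
[  0   0  53/15 ]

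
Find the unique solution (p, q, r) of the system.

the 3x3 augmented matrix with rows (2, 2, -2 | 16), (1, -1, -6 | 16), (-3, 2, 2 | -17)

Forward elimination on [A|b]:
R2 <- R2 - (1/2)*R1:  [  0  -2  -5   8 ]
R3 <- R3 - (-3/2)*R1:  [  0   5  -1   7 ]
R3 <- R3 - (-5/2)*R2:  [     0      0  -27/2     27 ]
Row echelon form:
[ 2   2     -2  |  16 ]
[ 0  -2     -5  |   8 ]
[ 0   0  -27/2  |  27 ]
Back-substitution:
r = (27) / (-27/2) = -2
q = (8 - (-5)*(-2)) / -2 = 1
p = (16 - (2)*(1) - (-2)*(-2)) / 2 = 5

(5, 1, -2)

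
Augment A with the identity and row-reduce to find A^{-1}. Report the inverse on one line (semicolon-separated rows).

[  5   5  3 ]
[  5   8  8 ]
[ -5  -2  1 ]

inverse = [-8/5 11/15 -16/15; 3 -4/3 5/3; -2 1 -1]

Gauss-Jordan on [A | I]:
R1 <- (1/5)*R1:  [   1    1  3/5  |  1/5    0    0 ]
R2 <- R2 - (5)*R1:  [  0   3   5  |  -1   1   0 ]
R3 <- R3 - (-5)*R1:  [ 0  3  4  |  1  0  1 ]
R2 <- (1/3)*R2:  [    0     1   5/3  |  -1/3   1/3     0 ]
R1 <- R1 - (1)*R2:  [      1       0  -16/15  |    8/15    -1/3       0 ]
R3 <- R3 - (3)*R2:  [  0   0  -1  |   2  -1   1 ]
R3 <- (1/-1)*R3:  [  0   0   1  |  -2   1  -1 ]
R1 <- R1 - (-16/15)*R3:  [      1       0       0  |    -8/5   11/15  -16/15 ]
R2 <- R2 - (5/3)*R3:  [    0     1     0  |     3  -4/3   5/3 ]
Right block of [I | A^{-1}] is the inverse:
[ -8/5  11/15  -16/15 ]
[    3   -4/3     5/3 ]
[   -2      1      -1 ]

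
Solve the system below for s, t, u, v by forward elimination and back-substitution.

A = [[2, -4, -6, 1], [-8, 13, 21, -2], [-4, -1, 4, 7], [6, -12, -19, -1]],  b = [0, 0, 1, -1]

Forward elimination on [A|b]:
R2 <- R2 - (-4)*R1:  [  0  -3  -3   2   0 ]
R3 <- R3 - (-2)*R1:  [  0  -9  -8   9   1 ]
R4 <- R4 - (3)*R1:  [  0   0  -1  -4  -1 ]
R3 <- R3 - (3)*R2:  [ 0  0  1  3  1 ]
R4 <- R4 - (-1)*R3:  [  0   0   0  -1   0 ]
Row echelon form:
[ 2  -4  -6   1  |  0 ]
[ 0  -3  -3   2  |  0 ]
[ 0   0   1   3  |  1 ]
[ 0   0   0  -1  |  0 ]
Back-substitution:
v = (0) / -1 = 0
u = (1 - (3)*(0)) / 1 = 1
t = (0 - (-3)*(1) - (2)*(0)) / -3 = -1
s = (0 - (-4)*(-1) - (-6)*(1) - (1)*(0)) / 2 = 1

(1, -1, 1, 0)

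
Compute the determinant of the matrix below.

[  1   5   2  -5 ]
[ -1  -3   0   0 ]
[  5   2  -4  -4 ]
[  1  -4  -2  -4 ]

det(A) = -22

Forward elimination:
R2 <- R2 - (-1)*R1:  [  0   2   2  -5 ]
R3 <- R3 - (5)*R1:  [   0  -23  -14   21 ]
R4 <- R4 - (1)*R1:  [  0  -9  -4   1 ]
R3 <- R3 - (-23/2)*R2:  [     0      0      9  -73/2 ]
R4 <- R4 - (-9/2)*R2:  [     0      0      5  -43/2 ]
R4 <- R4 - (5/9)*R3:  [     0      0      0  -11/9 ]
Upper-triangular form:
[ 1  5  2     -5 ]
[ 0  2  2     -5 ]
[ 0  0  9  -73/2 ]
[ 0  0  0  -11/9 ]
det(A) = (-1)^0 * (1) * (2) * (9) * (-11/9) = -22  (0 row swaps -> sign +1)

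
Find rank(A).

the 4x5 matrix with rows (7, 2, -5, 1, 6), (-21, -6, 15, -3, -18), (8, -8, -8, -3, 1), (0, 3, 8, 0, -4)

rank(A) = 3

Row reduction:
R2 <- R2 - (-3)*R1:  [ 0  0  0  0  0 ]
R3 <- R3 - (8/7)*R1:  [     0  -72/7  -16/7  -29/7  -41/7 ]
R2 <-> R3   (pivot in column 2 was zero)
[ 7      2     -5      1      6 ]
[ 0  -72/7  -16/7  -29/7  -41/7 ]
[ 0      0      0      0      0 ]
[ 0      3      8      0     -4 ]
R4 <- R4 - (-7/24)*R2:  [       0        0     22/3   -29/24  -137/24 ]
R3 <-> R4   (pivot in column 3 was zero)
[ 7      2     -5       1        6 ]
[ 0  -72/7  -16/7   -29/7    -41/7 ]
[ 0      0   22/3  -29/24  -137/24 ]
[ 0      0      0       0        0 ]
Row echelon form:
[ 7      2     -5       1        6 ]
[ 0  -72/7  -16/7   -29/7    -41/7 ]
[ 0      0   22/3  -29/24  -137/24 ]
[ 0      0      0       0        0 ]
Nonzero rows / pivot columns: 3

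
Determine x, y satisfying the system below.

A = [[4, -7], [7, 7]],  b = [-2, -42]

Forward elimination on [A|b]:
R2 <- R2 - (7/4)*R1:  [     0   77/4  -77/2 ]
Row echelon form:
[ 4    -7  |     -2 ]
[ 0  77/4  |  -77/2 ]
Back-substitution:
y = (-77/2) / (77/4) = -2
x = (-2 - (-7)*(-2)) / 4 = -4

(-4, -2)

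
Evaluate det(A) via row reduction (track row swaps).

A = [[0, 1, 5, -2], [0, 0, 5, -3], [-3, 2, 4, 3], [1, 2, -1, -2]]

det(A) = 52

Forward elimination:
R1 <-> R3   (pivot in column 1 was zero)
[ -3  2   4   3 ]
[  0  0   5  -3 ]
[  0  1   5  -2 ]
[  1  2  -1  -2 ]
R4 <- R4 - (-1/3)*R1:  [   0  8/3  1/3   -1 ]
R2 <-> R3   (pivot in column 2 was zero)
[ -3    2    4   3 ]
[  0    1    5  -2 ]
[  0    0    5  -3 ]
[  0  8/3  1/3  -1 ]
R4 <- R4 - (8/3)*R2:  [    0     0   -13  13/3 ]
R4 <- R4 - (-13/5)*R3:  [      0       0       0  -52/15 ]
Upper-triangular form:
[ -3  2  4       3 ]
[  0  1  5      -2 ]
[  0  0  5      -3 ]
[  0  0  0  -52/15 ]
det(A) = (-1)^2 * (-3) * (1) * (5) * (-52/15) = 52  (2 row swaps -> sign +1)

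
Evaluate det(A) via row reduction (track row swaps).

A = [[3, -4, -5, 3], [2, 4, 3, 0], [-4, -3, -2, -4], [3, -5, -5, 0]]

det(A) = 97

Forward elimination:
R2 <- R2 - (2/3)*R1:  [    0  20/3  19/3    -2 ]
R3 <- R3 - (-4/3)*R1:  [     0  -25/3  -26/3      0 ]
R4 <- R4 - (1)*R1:  [  0  -1   0  -3 ]
R3 <- R3 - (-5/4)*R2:  [    0     0  -3/4  -5/2 ]
R4 <- R4 - (-3/20)*R2:  [      0       0   19/20  -33/10 ]
R4 <- R4 - (-19/15)*R3:  [      0       0       0  -97/15 ]
Upper-triangular form:
[ 3    -4    -5       3 ]
[ 0  20/3  19/3      -2 ]
[ 0     0  -3/4    -5/2 ]
[ 0     0     0  -97/15 ]
det(A) = (-1)^0 * (3) * (20/3) * (-3/4) * (-97/15) = 97  (0 row swaps -> sign +1)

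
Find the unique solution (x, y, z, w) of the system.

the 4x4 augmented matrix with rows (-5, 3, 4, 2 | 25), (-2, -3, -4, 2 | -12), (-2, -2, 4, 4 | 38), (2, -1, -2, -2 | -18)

Forward elimination on [A|b]:
R2 <- R2 - (2/5)*R1:  [     0  -21/5  -28/5    6/5    -22 ]
R3 <- R3 - (2/5)*R1:  [     0  -16/5   12/5   16/5     28 ]
R4 <- R4 - (-2/5)*R1:  [    0   1/5  -2/5  -6/5    -8 ]
R3 <- R3 - (16/21)*R2:  [      0       0    20/3    16/7  940/21 ]
R4 <- R4 - (-1/21)*R2:  [       0        0     -2/3     -8/7  -190/21 ]
R4 <- R4 - (-1/10)*R3:  [      0       0       0  -32/35   -32/7 ]
Row echelon form:
[ -5      3      4       2  |      25 ]
[  0  -21/5  -28/5     6/5  |     -22 ]
[  0      0   20/3    16/7  |  940/21 ]
[  0      0      0  -32/35  |   -32/7 ]
Back-substitution:
w = (-32/7) / (-32/35) = 5
z = (940/21 - (16/7)*(5)) / (20/3) = 5
y = (-22 - (-28/5)*(5) - (6/5)*(5)) / (-21/5) = 0
x = (25 - (3)*(0) - (4)*(5) - (2)*(5)) / -5 = 1

(1, 0, 5, 5)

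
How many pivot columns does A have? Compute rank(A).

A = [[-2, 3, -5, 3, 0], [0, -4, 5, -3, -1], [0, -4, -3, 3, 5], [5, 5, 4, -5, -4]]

Row reduction:
R4 <- R4 - (-5/2)*R1:  [     0   25/2  -17/2    5/2     -4 ]
R3 <- R3 - (1)*R2:  [  0   0  -8   6   6 ]
R4 <- R4 - (-25/8)*R2:  [     0      0   57/8  -55/8  -57/8 ]
R4 <- R4 - (-57/64)*R3:  [      0       0       0  -49/32  -57/32 ]
Row echelon form:
[ -2   3  -5       3       0 ]
[  0  -4   5      -3      -1 ]
[  0   0  -8       6       6 ]
[  0   0   0  -49/32  -57/32 ]
Nonzero rows / pivot columns: 4

rank(A) = 4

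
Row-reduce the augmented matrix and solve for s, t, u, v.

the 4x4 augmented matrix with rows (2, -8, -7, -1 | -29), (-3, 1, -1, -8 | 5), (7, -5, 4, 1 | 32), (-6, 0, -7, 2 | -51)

Forward elimination on [A|b]:
R2 <- R2 - (-3/2)*R1:  [     0    -11  -23/2  -19/2  -77/2 ]
R3 <- R3 - (7/2)*R1:  [     0     23   57/2    9/2  267/2 ]
R4 <- R4 - (-3)*R1:  [    0   -24   -28    -1  -138 ]
R3 <- R3 - (-23/11)*R2:  [       0        0    49/11  -169/11       53 ]
R4 <- R4 - (24/11)*R2:  [      0       0  -32/11  217/11     -54 ]
R4 <- R4 - (-32/49)*R3:  [       0        0        0   475/49  -950/49 ]
Row echelon form:
[ 2   -8     -7       -1  |      -29 ]
[ 0  -11  -23/2    -19/2  |    -77/2 ]
[ 0    0  49/11  -169/11  |       53 ]
[ 0    0      0   475/49  |  -950/49 ]
Back-substitution:
v = (-950/49) / (475/49) = -2
u = (53 - (-169/11)*(-2)) / (49/11) = 5
t = (-77/2 - (-23/2)*(5) - (-19/2)*(-2)) / -11 = 0
s = (-29 - (-8)*(0) - (-7)*(5) - (-1)*(-2)) / 2 = 2

(2, 0, 5, -2)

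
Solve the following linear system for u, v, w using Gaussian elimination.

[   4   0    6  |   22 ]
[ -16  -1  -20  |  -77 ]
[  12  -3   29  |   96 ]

(1, 1, 3)

Forward elimination on [A|b]:
R2 <- R2 - (-4)*R1:  [  0  -1   4  11 ]
R3 <- R3 - (3)*R1:  [  0  -3  11  30 ]
R3 <- R3 - (3)*R2:  [  0   0  -1  -3 ]
Row echelon form:
[ 4   0   6  |  22 ]
[ 0  -1   4  |  11 ]
[ 0   0  -1  |  -3 ]
Back-substitution:
w = (-3) / -1 = 3
v = (11 - (4)*(3)) / -1 = 1
u = (22 - (6)*(3)) / 4 = 1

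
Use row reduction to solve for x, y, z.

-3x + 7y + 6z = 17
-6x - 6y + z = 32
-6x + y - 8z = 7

Forward elimination on [A|b]:
R2 <- R2 - (2)*R1:  [   0  -20  -11   -2 ]
R3 <- R3 - (2)*R1:  [   0  -13  -20  -27 ]
R3 <- R3 - (13/20)*R2:  [       0        0  -257/20  -257/10 ]
Row echelon form:
[ -3    7        6  |       17 ]
[  0  -20      -11  |       -2 ]
[  0    0  -257/20  |  -257/10 ]
Back-substitution:
z = (-257/10) / (-257/20) = 2
y = (-2 - (-11)*(2)) / -20 = -1
x = (17 - (7)*(-1) - (6)*(2)) / -3 = -4

(-4, -1, 2)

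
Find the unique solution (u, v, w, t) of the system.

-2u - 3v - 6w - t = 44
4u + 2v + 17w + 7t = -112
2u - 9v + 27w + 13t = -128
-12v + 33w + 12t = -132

Forward elimination on [A|b]:
R2 <- R2 - (-2)*R1:  [   0   -4    5    5  -24 ]
R3 <- R3 - (-1)*R1:  [   0  -12   21   12  -84 ]
R3 <- R3 - (3)*R2:  [   0    0    6   -3  -12 ]
R4 <- R4 - (3)*R2:  [   0    0   18   -3  -60 ]
R4 <- R4 - (3)*R3:  [   0    0    0    6  -24 ]
Row echelon form:
[ -2  -3  -6  -1  |   44 ]
[  0  -4   5   5  |  -24 ]
[  0   0   6  -3  |  -12 ]
[  0   0   0   6  |  -24 ]
Back-substitution:
t = (-24) / 6 = -4
w = (-12 - (-3)*(-4)) / 6 = -4
v = (-24 - (5)*(-4) - (5)*(-4)) / -4 = -4
u = (44 - (-3)*(-4) - (-6)*(-4) - (-1)*(-4)) / -2 = -2

(-2, -4, -4, -4)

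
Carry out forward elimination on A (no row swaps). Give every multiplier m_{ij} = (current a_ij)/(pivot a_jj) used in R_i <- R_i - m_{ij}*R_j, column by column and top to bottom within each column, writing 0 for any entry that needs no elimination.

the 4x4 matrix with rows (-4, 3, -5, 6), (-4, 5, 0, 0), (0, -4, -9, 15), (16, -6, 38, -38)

multipliers: 1, 0, -4, -2, 3, 3

Forward elimination:
R2 <- R2 - (1)*R1:  [  0   2   5  -6 ]
R3: entry in column 1 is already 0 -> m_{31} = 0 (no row operation needed)
R4 <- R4 - (-4)*R1:  [   0    6   18  -14 ]
R3 <- R3 - (-2)*R2:  [ 0  0  1  3 ]
R4 <- R4 - (3)*R2:  [ 0  0  3  4 ]
R4 <- R4 - (3)*R3:  [  0   0   0  -5 ]
Multipliers (in order of application): m_{21} = 1, m_{31} = 0, m_{41} = -4, m_{32} = -2, m_{42} = 3, m_{43} = 3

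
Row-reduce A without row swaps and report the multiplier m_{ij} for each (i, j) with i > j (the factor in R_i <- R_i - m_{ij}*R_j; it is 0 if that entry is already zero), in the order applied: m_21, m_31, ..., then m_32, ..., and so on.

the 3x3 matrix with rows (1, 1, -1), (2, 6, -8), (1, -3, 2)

Forward elimination:
R2 <- R2 - (2)*R1:  [  0   4  -6 ]
R3 <- R3 - (1)*R1:  [  0  -4   3 ]
R3 <- R3 - (-1)*R2:  [  0   0  -3 ]
Multipliers (in order of application): m_{21} = 2, m_{31} = 1, m_{32} = -1

multipliers: 2, 1, -1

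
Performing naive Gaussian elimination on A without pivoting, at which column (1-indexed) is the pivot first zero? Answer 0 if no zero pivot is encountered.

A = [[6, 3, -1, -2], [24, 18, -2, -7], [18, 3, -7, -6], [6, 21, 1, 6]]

first zero-pivot column = 0

Naive forward elimination:
R2 <- R2 - (4)*R1:  [ 0  6  2  1 ]
R3 <- R3 - (3)*R1:  [  0  -6  -4   0 ]
R4 <- R4 - (1)*R1:  [  0  18   2   8 ]
R3 <- R3 - (-1)*R2:  [  0   0  -2   1 ]
R4 <- R4 - (3)*R2:  [  0   0  -4   5 ]
R4 <- R4 - (2)*R3:  [ 0  0  0  3 ]
All pivots nonzero; naive elimination completes without hitting a zero pivot.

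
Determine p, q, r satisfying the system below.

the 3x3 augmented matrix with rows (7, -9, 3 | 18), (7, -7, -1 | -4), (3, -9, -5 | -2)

(-3, -3, 4)

Forward elimination on [A|b]:
R2 <- R2 - (1)*R1:  [   0    2   -4  -22 ]
R3 <- R3 - (3/7)*R1:  [     0  -36/7  -44/7  -68/7 ]
R3 <- R3 - (-18/7)*R2:  [      0       0  -116/7  -464/7 ]
Row echelon form:
[ 7  -9       3  |      18 ]
[ 0   2      -4  |     -22 ]
[ 0   0  -116/7  |  -464/7 ]
Back-substitution:
r = (-464/7) / (-116/7) = 4
q = (-22 - (-4)*(4)) / 2 = -3
p = (18 - (-9)*(-3) - (3)*(4)) / 7 = -3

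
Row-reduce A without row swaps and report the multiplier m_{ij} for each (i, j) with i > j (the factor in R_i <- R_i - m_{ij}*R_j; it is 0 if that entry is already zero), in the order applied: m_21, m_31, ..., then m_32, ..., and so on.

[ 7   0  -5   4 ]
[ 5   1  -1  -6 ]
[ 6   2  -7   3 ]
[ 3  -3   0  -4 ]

multipliers: 5/7, 6/7, 3/7, 2, -3, -69/55

Forward elimination:
R2 <- R2 - (5/7)*R1:  [     0      1   18/7  -62/7 ]
R3 <- R3 - (6/7)*R1:  [     0      2  -19/7   -3/7 ]
R4 <- R4 - (3/7)*R1:  [     0     -3   15/7  -40/7 ]
R3 <- R3 - (2)*R2:  [     0      0  -55/7  121/7 ]
R4 <- R4 - (-3)*R2:  [      0       0    69/7  -226/7 ]
R4 <- R4 - (-69/55)*R3:  [     0      0      0  -53/5 ]
Multipliers (in order of application): m_{21} = 5/7, m_{31} = 6/7, m_{41} = 3/7, m_{32} = 2, m_{42} = -3, m_{43} = -69/55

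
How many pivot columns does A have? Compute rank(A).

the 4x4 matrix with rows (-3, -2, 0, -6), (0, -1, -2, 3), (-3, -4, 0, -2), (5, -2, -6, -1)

Row reduction:
R3 <- R3 - (1)*R1:  [  0  -2   0   4 ]
R4 <- R4 - (-5/3)*R1:  [     0  -16/3     -6    -11 ]
R3 <- R3 - (2)*R2:  [  0   0   4  -2 ]
R4 <- R4 - (16/3)*R2:  [    0     0  14/3   -27 ]
R4 <- R4 - (7/6)*R3:  [     0      0      0  -74/3 ]
Row echelon form:
[ -3  -2   0     -6 ]
[  0  -1  -2      3 ]
[  0   0   4     -2 ]
[  0   0   0  -74/3 ]
Nonzero rows / pivot columns: 4

rank(A) = 4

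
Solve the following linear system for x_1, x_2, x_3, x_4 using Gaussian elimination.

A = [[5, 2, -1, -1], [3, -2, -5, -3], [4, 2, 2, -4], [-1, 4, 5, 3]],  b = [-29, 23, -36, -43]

Forward elimination on [A|b]:
R2 <- R2 - (3/5)*R1:  [     0  -16/5  -22/5  -12/5  202/5 ]
R3 <- R3 - (4/5)*R1:  [     0    2/5   14/5  -16/5  -64/5 ]
R4 <- R4 - (-1/5)*R1:  [      0    22/5    24/5    14/5  -244/5 ]
R3 <- R3 - (-1/8)*R2:  [     0      0    9/4   -7/2  -31/4 ]
R4 <- R4 - (-11/8)*R2:  [    0     0  -5/4  -1/2  27/4 ]
R4 <- R4 - (-5/9)*R3:  [     0      0      0  -22/9   22/9 ]
Row echelon form:
[ 5      2     -1     -1  |    -29 ]
[ 0  -16/5  -22/5  -12/5  |  202/5 ]
[ 0      0    9/4   -7/2  |  -31/4 ]
[ 0      0      0  -22/9  |   22/9 ]
Back-substitution:
x_4 = (22/9) / (-22/9) = -1
x_3 = (-31/4 - (-7/2)*(-1)) / (9/4) = -5
x_2 = (202/5 - (-22/5)*(-5) - (-12/5)*(-1)) / (-16/5) = -5
x_1 = (-29 - (2)*(-5) - (-1)*(-5) - (-1)*(-1)) / 5 = -5

(-5, -5, -5, -1)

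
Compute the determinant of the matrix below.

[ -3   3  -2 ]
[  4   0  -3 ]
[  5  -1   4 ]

Forward elimination:
R2 <- R2 - (-4/3)*R1:  [     0      4  -17/3 ]
R3 <- R3 - (-5/3)*R1:  [   0    4  2/3 ]
R3 <- R3 - (1)*R2:  [    0     0  19/3 ]
Upper-triangular form:
[ -3  3     -2 ]
[  0  4  -17/3 ]
[  0  0   19/3 ]
det(A) = (-1)^0 * (-3) * (4) * (19/3) = -76  (0 row swaps -> sign +1)

det(A) = -76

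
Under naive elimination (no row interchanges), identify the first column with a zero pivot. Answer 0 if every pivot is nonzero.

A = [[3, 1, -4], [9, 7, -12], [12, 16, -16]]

Naive forward elimination:
R2 <- R2 - (3)*R1:  [ 0  4  0 ]
R3 <- R3 - (4)*R1:  [  0  12   0 ]
R3 <- R3 - (3)*R2:  [ 0  0  0 ]
Matrix at this point:
[ 3  1  -4 ]
[ 0  4   0 ]
[ 0  0   0 ]
Pivot entry (3,3) in the last row is zero and there are no rows below to swap with -> zero pivot in column 3 (A is singular).

first zero-pivot column = 3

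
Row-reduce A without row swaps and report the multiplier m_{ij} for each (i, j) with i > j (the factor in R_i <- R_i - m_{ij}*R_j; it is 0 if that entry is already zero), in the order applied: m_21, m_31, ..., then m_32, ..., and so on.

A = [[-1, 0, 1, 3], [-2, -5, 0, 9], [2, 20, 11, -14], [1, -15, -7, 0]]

multipliers: 2, -2, -1, -4, 3, 0

Forward elimination:
R2 <- R2 - (2)*R1:  [  0  -5  -2   3 ]
R3 <- R3 - (-2)*R1:  [  0  20  13  -8 ]
R4 <- R4 - (-1)*R1:  [   0  -15   -6    3 ]
R3 <- R3 - (-4)*R2:  [ 0  0  5  4 ]
R4 <- R4 - (3)*R2:  [  0   0   0  -6 ]
R4: entry in column 3 is already 0 -> m_{43} = 0 (no row operation needed)
Multipliers (in order of application): m_{21} = 2, m_{31} = -2, m_{41} = -1, m_{32} = -4, m_{42} = 3, m_{43} = 0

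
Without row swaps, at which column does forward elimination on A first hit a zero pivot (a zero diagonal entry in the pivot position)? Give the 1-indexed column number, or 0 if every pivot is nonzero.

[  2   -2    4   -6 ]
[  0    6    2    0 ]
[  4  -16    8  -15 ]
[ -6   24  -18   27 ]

Naive forward elimination:
R3 <- R3 - (2)*R1:  [   0  -12    0   -3 ]
R4 <- R4 - (-3)*R1:  [  0  18  -6   9 ]
R3 <- R3 - (-2)*R2:  [  0   0   4  -3 ]
R4 <- R4 - (3)*R2:  [   0    0  -12    9 ]
R4 <- R4 - (-3)*R3:  [ 0  0  0  0 ]
Matrix at this point:
[ 2  -2  4  -6 ]
[ 0   6  2   0 ]
[ 0   0  4  -3 ]
[ 0   0  0   0 ]
Pivot entry (4,4) in the last row is zero and there are no rows below to swap with -> zero pivot in column 4 (A is singular).

first zero-pivot column = 4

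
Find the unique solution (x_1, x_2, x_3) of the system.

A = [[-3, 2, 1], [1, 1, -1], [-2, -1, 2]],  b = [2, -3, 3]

(-4, -3, -4)

Forward elimination on [A|b]:
R2 <- R2 - (-1/3)*R1:  [    0   5/3  -2/3  -7/3 ]
R3 <- R3 - (2/3)*R1:  [    0  -7/3   4/3   5/3 ]
R3 <- R3 - (-7/5)*R2:  [    0     0   2/5  -8/5 ]
Row echelon form:
[ -3    2     1  |     2 ]
[  0  5/3  -2/3  |  -7/3 ]
[  0    0   2/5  |  -8/5 ]
Back-substitution:
x_3 = (-8/5) / (2/5) = -4
x_2 = (-7/3 - (-2/3)*(-4)) / (5/3) = -3
x_1 = (2 - (2)*(-3) - (1)*(-4)) / -3 = -4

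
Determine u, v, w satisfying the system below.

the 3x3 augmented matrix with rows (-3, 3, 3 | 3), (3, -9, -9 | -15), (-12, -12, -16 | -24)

(1, 5, -3)

Forward elimination on [A|b]:
R2 <- R2 - (-1)*R1:  [   0   -6   -6  -12 ]
R3 <- R3 - (4)*R1:  [   0  -24  -28  -36 ]
R3 <- R3 - (4)*R2:  [  0   0  -4  12 ]
Row echelon form:
[ -3   3   3  |    3 ]
[  0  -6  -6  |  -12 ]
[  0   0  -4  |   12 ]
Back-substitution:
w = (12) / -4 = -3
v = (-12 - (-6)*(-3)) / -6 = 5
u = (3 - (3)*(5) - (3)*(-3)) / -3 = 1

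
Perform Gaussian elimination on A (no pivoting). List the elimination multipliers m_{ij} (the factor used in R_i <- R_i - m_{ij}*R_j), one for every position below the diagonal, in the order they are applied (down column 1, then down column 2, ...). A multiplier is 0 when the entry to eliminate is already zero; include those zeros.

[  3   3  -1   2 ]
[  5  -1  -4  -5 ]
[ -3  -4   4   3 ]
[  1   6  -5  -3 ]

Forward elimination:
R2 <- R2 - (5/3)*R1:  [     0     -6   -7/3  -25/3 ]
R3 <- R3 - (-1)*R1:  [  0  -1   3   5 ]
R4 <- R4 - (1/3)*R1:  [     0      5  -14/3  -11/3 ]
R3 <- R3 - (1/6)*R2:  [      0       0   61/18  115/18 ]
R4 <- R4 - (-5/6)*R2:  [       0        0  -119/18  -191/18 ]
R4 <- R4 - (-119/61)*R3:  [      0       0       0  113/61 ]
Multipliers (in order of application): m_{21} = 5/3, m_{31} = -1, m_{41} = 1/3, m_{32} = 1/6, m_{42} = -5/6, m_{43} = -119/61

multipliers: 5/3, -1, 1/3, 1/6, -5/6, -119/61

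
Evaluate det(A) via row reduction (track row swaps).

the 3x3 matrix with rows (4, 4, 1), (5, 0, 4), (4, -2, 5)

det(A) = -14

Forward elimination:
R2 <- R2 - (5/4)*R1:  [    0    -5  11/4 ]
R3 <- R3 - (1)*R1:  [  0  -6   4 ]
R3 <- R3 - (6/5)*R2:  [    0     0  7/10 ]
Upper-triangular form:
[ 4   4     1 ]
[ 0  -5  11/4 ]
[ 0   0  7/10 ]
det(A) = (-1)^0 * (4) * (-5) * (7/10) = -14  (0 row swaps -> sign +1)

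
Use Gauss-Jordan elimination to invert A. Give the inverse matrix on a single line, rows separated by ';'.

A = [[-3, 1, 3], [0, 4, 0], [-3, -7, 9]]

Gauss-Jordan on [A | I]:
R1 <- (1/-3)*R1:  [    1  -1/3    -1  |  -1/3     0     0 ]
R3 <- R3 - (-3)*R1:  [  0  -8   6  |  -1   0   1 ]
R2 <- (1/4)*R2:  [   0    1    0  |    0  1/4    0 ]
R1 <- R1 - (-1/3)*R2:  [    1     0    -1  |  -1/3  1/12     0 ]
R3 <- R3 - (-8)*R2:  [  0   0   6  |  -1   2   1 ]
R3 <- (1/6)*R3:  [    0     0     1  |  -1/6   1/3   1/6 ]
R1 <- R1 - (-1)*R3:  [    1     0     0  |  -1/2  5/12   1/6 ]
Right block of [I | A^{-1}] is the inverse:
[ -1/2  5/12  1/6 ]
[    0   1/4    0 ]
[ -1/6   1/3  1/6 ]

inverse = [-1/2 5/12 1/6; 0 1/4 0; -1/6 1/3 1/6]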